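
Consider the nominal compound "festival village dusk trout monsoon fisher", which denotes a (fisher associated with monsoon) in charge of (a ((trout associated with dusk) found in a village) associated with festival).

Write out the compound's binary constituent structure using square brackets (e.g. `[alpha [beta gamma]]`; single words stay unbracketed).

[[festival [village [dusk trout]]] [monsoon fisher]]

Overall it is a kind of fisher (specifically "monsoon fisher"); the modifier is "festival village dusk trout".
Within "festival village dusk trout", the head is "trout" (specifically "village dusk trout") and the modifier is "festival".
Within "village dusk trout", the head is "trout" (specifically "dusk trout") and the modifier is "village".
Within "dusk trout", the head is "trout" and the modifier is "dusk".
Within "monsoon fisher", the head is "fisher" and the modifier is "monsoon".
So the structure is [[festival [village [dusk trout]]] [monsoon fisher]].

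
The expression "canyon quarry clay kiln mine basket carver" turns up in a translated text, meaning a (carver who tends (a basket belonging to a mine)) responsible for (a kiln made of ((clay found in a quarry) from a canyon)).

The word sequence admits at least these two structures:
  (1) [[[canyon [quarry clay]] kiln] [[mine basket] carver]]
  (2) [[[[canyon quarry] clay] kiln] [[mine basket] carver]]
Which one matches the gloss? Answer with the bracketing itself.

The paraphrase's head is the "carver" part ("mine basket carver"); its modifier is "canyon quarry clay kiln".
That top-level split, carried through the inner groups, gives [[[canyon [quarry clay]] kiln] [[mine basket] carver]].

[[[canyon [quarry clay]] kiln] [[mine basket] carver]]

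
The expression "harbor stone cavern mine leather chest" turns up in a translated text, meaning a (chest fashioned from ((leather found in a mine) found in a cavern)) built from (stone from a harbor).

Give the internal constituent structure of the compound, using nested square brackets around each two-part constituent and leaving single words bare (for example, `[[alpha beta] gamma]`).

[[harbor stone] [[cavern [mine leather]] chest]]

Whole compound: head "chest" (specifically "cavern mine leather chest"), modifier "harbor stone".
Within "harbor stone", the head is "stone" and the modifier is "harbor".
Within "cavern mine leather chest", the head is "chest" and the modifier is "cavern mine leather".
Within "cavern mine leather", the head is "leather" (specifically "mine leather") and the modifier is "cavern".
Within "mine leather", the head is "leather" and the modifier is "mine".
Assembled: [[harbor stone] [[cavern [mine leather]] chest]].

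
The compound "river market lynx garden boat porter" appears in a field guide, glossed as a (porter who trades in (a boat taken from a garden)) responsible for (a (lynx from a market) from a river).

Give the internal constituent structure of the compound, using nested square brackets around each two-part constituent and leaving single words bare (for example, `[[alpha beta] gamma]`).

Overall it is a kind of porter (specifically "garden boat porter"); the modifier is "river market lynx".
Within "river market lynx", the head is "lynx" (specifically "market lynx") and the modifier is "river".
Within "market lynx", the head is "lynx" and the modifier is "market".
Within "garden boat porter", the head is "porter" and the modifier is "garden boat".
Within "garden boat", the head is "boat" and the modifier is "garden".
Assembled: [[river [market lynx]] [[garden boat] porter]].

[[river [market lynx]] [[garden boat] porter]]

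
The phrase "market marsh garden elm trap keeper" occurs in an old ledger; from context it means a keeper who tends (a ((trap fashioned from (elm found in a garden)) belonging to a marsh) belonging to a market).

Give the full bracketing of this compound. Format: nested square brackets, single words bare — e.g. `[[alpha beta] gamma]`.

[[market [marsh [[garden elm] trap]]] keeper]

Overall it is a kind of keeper; the modifier is "market marsh garden elm trap".
Inside "market marsh garden elm trap": head "trap" (specifically "marsh garden elm trap"), modifier "market".
Inside "marsh garden elm trap": head "trap" (specifically "garden elm trap"), modifier "marsh".
Inside "garden elm trap": head "trap", modifier "garden elm".
Inside "garden elm": head "elm", modifier "garden".
Assembled: [[market [marsh [[garden elm] trap]]] keeper].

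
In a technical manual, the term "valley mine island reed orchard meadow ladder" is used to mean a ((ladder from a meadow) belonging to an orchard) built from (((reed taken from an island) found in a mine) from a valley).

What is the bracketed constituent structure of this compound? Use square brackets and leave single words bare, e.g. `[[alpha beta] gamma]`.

[[valley [mine [island reed]]] [orchard [meadow ladder]]]

Overall it is a kind of ladder (specifically "orchard meadow ladder"); the modifier is "valley mine island reed".
Within "valley mine island reed", the head is "reed" (specifically "mine island reed") and the modifier is "valley".
Within "mine island reed", the head is "reed" (specifically "island reed") and the modifier is "mine".
Within "island reed", the head is "reed" and the modifier is "island".
Within "orchard meadow ladder", the head is "ladder" (specifically "meadow ladder") and the modifier is "orchard".
Within "meadow ladder", the head is "ladder" and the modifier is "meadow".
Putting it together: [[valley [mine [island reed]]] [orchard [meadow ladder]]].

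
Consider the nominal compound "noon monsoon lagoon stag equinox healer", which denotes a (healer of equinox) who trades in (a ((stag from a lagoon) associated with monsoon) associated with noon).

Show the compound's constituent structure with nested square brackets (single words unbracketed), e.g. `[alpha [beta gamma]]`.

Whole compound: head "healer" (specifically "equinox healer"), modifier "noon monsoon lagoon stag".
Inside "noon monsoon lagoon stag": head "stag" (specifically "monsoon lagoon stag"), modifier "noon".
Inside "monsoon lagoon stag": head "stag" (specifically "lagoon stag"), modifier "monsoon".
Inside "lagoon stag": head "stag", modifier "lagoon".
Inside "equinox healer": head "healer", modifier "equinox".
So the structure is [[noon [monsoon [lagoon stag]]] [equinox healer]].

[[noon [monsoon [lagoon stag]]] [equinox healer]]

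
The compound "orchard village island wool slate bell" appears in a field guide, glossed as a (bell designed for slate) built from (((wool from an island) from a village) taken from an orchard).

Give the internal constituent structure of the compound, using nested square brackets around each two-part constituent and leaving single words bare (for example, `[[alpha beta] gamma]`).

Whole compound: head "bell" (specifically "slate bell"), modifier "orchard village island wool".
Within "orchard village island wool", the head is "wool" (specifically "village island wool") and the modifier is "orchard".
Within "village island wool", the head is "wool" (specifically "island wool") and the modifier is "village".
Within "island wool", the head is "wool" and the modifier is "island".
Within "slate bell", the head is "bell" and the modifier is "slate".
Putting it together: [[orchard [village [island wool]]] [slate bell]].

[[orchard [village [island wool]]] [slate bell]]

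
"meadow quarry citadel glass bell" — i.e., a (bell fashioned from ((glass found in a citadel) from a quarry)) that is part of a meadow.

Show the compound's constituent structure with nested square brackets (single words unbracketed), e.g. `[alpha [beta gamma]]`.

Whole compound: head "bell" (specifically "quarry citadel glass bell"), modifier "meadow".
Within "quarry citadel glass bell", the head is "bell" and the modifier is "quarry citadel glass".
Within "quarry citadel glass", the head is "glass" (specifically "citadel glass") and the modifier is "quarry".
Within "citadel glass", the head is "glass" and the modifier is "citadel".
So the structure is [meadow [[quarry [citadel glass]] bell]].

[meadow [[quarry [citadel glass]] bell]]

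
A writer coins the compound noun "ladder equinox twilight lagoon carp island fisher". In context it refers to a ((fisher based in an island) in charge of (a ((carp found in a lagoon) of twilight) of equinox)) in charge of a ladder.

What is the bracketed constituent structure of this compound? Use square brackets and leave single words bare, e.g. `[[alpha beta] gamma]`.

[ladder [[equinox [twilight [lagoon carp]]] [island fisher]]]

Overall it is a kind of fisher (specifically "equinox twilight lagoon carp island fisher"); the modifier is "ladder".
"equinox twilight lagoon carp island fisher" → head "fisher" (specifically "island fisher"), modifier "equinox twilight lagoon carp".
"equinox twilight lagoon carp" → head "carp" (specifically "twilight lagoon carp"), modifier "equinox".
"twilight lagoon carp" → head "carp" (specifically "lagoon carp"), modifier "twilight".
"lagoon carp" → head "carp", modifier "lagoon".
"island fisher" → head "fisher", modifier "island".
So the structure is [ladder [[equinox [twilight [lagoon carp]]] [island fisher]]].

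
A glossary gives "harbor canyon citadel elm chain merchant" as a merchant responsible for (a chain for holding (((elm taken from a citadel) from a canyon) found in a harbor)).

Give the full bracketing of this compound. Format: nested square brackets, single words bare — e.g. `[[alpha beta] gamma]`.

At the top level: head "merchant"; modifier "harbor canyon citadel elm chain".
"harbor canyon citadel elm chain" → head "chain", modifier "harbor canyon citadel elm".
"harbor canyon citadel elm" → head "elm" (specifically "canyon citadel elm"), modifier "harbor".
"canyon citadel elm" → head "elm" (specifically "citadel elm"), modifier "canyon".
"citadel elm" → head "elm", modifier "citadel".
Putting it together: [[[harbor [canyon [citadel elm]]] chain] merchant].

[[[harbor [canyon [citadel elm]]] chain] merchant]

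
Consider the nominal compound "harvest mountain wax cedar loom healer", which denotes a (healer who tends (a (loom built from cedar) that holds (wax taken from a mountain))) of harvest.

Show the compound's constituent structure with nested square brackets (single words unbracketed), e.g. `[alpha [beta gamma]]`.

Overall it is a kind of healer (specifically "mountain wax cedar loom healer"); the modifier is "harvest".
"mountain wax cedar loom healer" → head "healer", modifier "mountain wax cedar loom".
"mountain wax cedar loom" → head "loom" (specifically "cedar loom"), modifier "mountain wax".
"mountain wax" → head "wax", modifier "mountain".
"cedar loom" → head "loom", modifier "cedar".
Assembled: [harvest [[[mountain wax] [cedar loom]] healer]].

[harvest [[[mountain wax] [cedar loom]] healer]]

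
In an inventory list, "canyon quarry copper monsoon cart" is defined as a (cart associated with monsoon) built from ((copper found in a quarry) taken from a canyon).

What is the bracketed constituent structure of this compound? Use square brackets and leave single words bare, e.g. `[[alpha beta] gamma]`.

At the top level: head "cart" (specifically "monsoon cart"); modifier "canyon quarry copper".
Within "canyon quarry copper", the head is "copper" (specifically "quarry copper") and the modifier is "canyon".
Within "quarry copper", the head is "copper" and the modifier is "quarry".
Within "monsoon cart", the head is "cart" and the modifier is "monsoon".
Putting it together: [[canyon [quarry copper]] [monsoon cart]].

[[canyon [quarry copper]] [monsoon cart]]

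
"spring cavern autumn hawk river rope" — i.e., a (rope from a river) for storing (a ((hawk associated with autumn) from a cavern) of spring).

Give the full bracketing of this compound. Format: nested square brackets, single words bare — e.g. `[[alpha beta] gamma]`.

Overall it is a kind of rope (specifically "river rope"); the modifier is "spring cavern autumn hawk".
"spring cavern autumn hawk" → head "hawk" (specifically "cavern autumn hawk"), modifier "spring".
"cavern autumn hawk" → head "hawk" (specifically "autumn hawk"), modifier "cavern".
"autumn hawk" → head "hawk", modifier "autumn".
"river rope" → head "rope", modifier "river".
Putting it together: [[spring [cavern [autumn hawk]]] [river rope]].

[[spring [cavern [autumn hawk]]] [river rope]]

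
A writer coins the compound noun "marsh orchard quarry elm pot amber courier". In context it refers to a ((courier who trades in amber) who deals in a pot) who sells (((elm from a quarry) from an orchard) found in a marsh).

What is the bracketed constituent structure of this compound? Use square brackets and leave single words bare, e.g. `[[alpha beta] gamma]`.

Overall it is a kind of courier (specifically "pot amber courier"); the modifier is "marsh orchard quarry elm".
Within "marsh orchard quarry elm", the head is "elm" (specifically "orchard quarry elm") and the modifier is "marsh".
Within "orchard quarry elm", the head is "elm" (specifically "quarry elm") and the modifier is "orchard".
Within "quarry elm", the head is "elm" and the modifier is "quarry".
Within "pot amber courier", the head is "courier" (specifically "amber courier") and the modifier is "pot".
Within "amber courier", the head is "courier" and the modifier is "amber".
So the structure is [[marsh [orchard [quarry elm]]] [pot [amber courier]]].

[[marsh [orchard [quarry elm]]] [pot [amber courier]]]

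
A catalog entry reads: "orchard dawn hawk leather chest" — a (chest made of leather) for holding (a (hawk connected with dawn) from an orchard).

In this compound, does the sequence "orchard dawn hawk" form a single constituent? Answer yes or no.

The paraphrase groups the words so that "orchard dawn hawk" is one unit: it corresponds to a single parenthesized sub-phrase.
The full structure is [[orchard [dawn hawk]] [leather chest]], in which [orchard dawn hawk] is a constituent.

yes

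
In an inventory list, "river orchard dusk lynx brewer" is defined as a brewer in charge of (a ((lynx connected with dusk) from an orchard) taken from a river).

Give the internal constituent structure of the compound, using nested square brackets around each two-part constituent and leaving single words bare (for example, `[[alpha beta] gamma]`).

[[river [orchard [dusk lynx]]] brewer]

At the top level: head "brewer"; modifier "river orchard dusk lynx".
Within "river orchard dusk lynx", the head is "lynx" (specifically "orchard dusk lynx") and the modifier is "river".
Within "orchard dusk lynx", the head is "lynx" (specifically "dusk lynx") and the modifier is "orchard".
Within "dusk lynx", the head is "lynx" and the modifier is "dusk".
Assembled: [[river [orchard [dusk lynx]]] brewer].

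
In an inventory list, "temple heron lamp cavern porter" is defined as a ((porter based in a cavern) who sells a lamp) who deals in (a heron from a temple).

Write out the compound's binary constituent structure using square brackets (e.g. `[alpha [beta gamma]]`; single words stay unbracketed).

[[temple heron] [lamp [cavern porter]]]

The outermost head in the paraphrase is "porter" (specifically "lamp cavern porter"), modified by "temple heron".
Inside "temple heron": head "heron", modifier "temple".
Inside "lamp cavern porter": head "porter" (specifically "cavern porter"), modifier "lamp".
Inside "cavern porter": head "porter", modifier "cavern".
Assembled: [[temple heron] [lamp [cavern porter]]].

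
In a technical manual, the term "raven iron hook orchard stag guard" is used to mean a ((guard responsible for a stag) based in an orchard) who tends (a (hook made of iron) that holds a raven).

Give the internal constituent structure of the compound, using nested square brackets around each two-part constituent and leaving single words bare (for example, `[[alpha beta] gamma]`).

[[raven [iron hook]] [orchard [stag guard]]]

The outermost head in the paraphrase is "guard" (specifically "orchard stag guard"), modified by "raven iron hook".
Inside "raven iron hook": head "hook" (specifically "iron hook"), modifier "raven".
Inside "iron hook": head "hook", modifier "iron".
Inside "orchard stag guard": head "guard" (specifically "stag guard"), modifier "orchard".
Inside "stag guard": head "guard", modifier "stag".
Putting it together: [[raven [iron hook]] [orchard [stag guard]]].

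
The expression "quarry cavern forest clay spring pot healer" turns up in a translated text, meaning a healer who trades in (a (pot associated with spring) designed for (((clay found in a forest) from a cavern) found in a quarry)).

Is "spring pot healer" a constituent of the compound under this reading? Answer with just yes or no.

The top-level split is [quarry cavern forest clay spring pot] [healer]; the full structure is [[[quarry [cavern [forest clay]]] [spring pot]] healer].
"spring pot healer" straddles a constituent boundary, so it is not a single unit.

no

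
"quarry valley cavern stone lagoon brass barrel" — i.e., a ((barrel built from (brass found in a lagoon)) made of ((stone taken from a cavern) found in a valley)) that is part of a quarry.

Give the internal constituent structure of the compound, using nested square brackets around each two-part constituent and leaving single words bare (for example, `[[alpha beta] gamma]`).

Overall it is a kind of barrel (specifically "valley cavern stone lagoon brass barrel"); the modifier is "quarry".
"valley cavern stone lagoon brass barrel" → head "barrel" (specifically "lagoon brass barrel"), modifier "valley cavern stone".
"valley cavern stone" → head "stone" (specifically "cavern stone"), modifier "valley".
"cavern stone" → head "stone", modifier "cavern".
"lagoon brass barrel" → head "barrel", modifier "lagoon brass".
"lagoon brass" → head "brass", modifier "lagoon".
Putting it together: [quarry [[valley [cavern stone]] [[lagoon brass] barrel]]].

[quarry [[valley [cavern stone]] [[lagoon brass] barrel]]]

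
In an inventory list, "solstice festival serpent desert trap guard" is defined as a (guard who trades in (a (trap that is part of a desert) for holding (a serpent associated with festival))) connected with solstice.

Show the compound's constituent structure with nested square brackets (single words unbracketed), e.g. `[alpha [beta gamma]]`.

Overall it is a kind of guard (specifically "festival serpent desert trap guard"); the modifier is "solstice".
"festival serpent desert trap guard" → head "guard", modifier "festival serpent desert trap".
"festival serpent desert trap" → head "trap" (specifically "desert trap"), modifier "festival serpent".
"festival serpent" → head "serpent", modifier "festival".
"desert trap" → head "trap", modifier "desert".
Putting it together: [solstice [[[festival serpent] [desert trap]] guard]].

[solstice [[[festival serpent] [desert trap]] guard]]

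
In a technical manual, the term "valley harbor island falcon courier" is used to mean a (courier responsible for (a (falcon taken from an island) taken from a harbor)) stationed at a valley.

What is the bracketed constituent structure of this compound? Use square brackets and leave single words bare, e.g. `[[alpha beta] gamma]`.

[valley [[harbor [island falcon]] courier]]

Overall it is a kind of courier (specifically "harbor island falcon courier"); the modifier is "valley".
Within "harbor island falcon courier", the head is "courier" and the modifier is "harbor island falcon".
Within "harbor island falcon", the head is "falcon" (specifically "island falcon") and the modifier is "harbor".
Within "island falcon", the head is "falcon" and the modifier is "island".
Assembled: [valley [[harbor [island falcon]] courier]].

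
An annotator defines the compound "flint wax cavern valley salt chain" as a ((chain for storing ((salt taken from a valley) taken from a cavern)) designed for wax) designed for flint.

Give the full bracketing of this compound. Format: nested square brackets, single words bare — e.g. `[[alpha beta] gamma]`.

[flint [wax [[cavern [valley salt]] chain]]]

At the top level: head "chain" (specifically "wax cavern valley salt chain"); modifier "flint".
"wax cavern valley salt chain" → head "chain" (specifically "cavern valley salt chain"), modifier "wax".
"cavern valley salt chain" → head "chain", modifier "cavern valley salt".
"cavern valley salt" → head "salt" (specifically "valley salt"), modifier "cavern".
"valley salt" → head "salt", modifier "valley".
Putting it together: [flint [wax [[cavern [valley salt]] chain]]].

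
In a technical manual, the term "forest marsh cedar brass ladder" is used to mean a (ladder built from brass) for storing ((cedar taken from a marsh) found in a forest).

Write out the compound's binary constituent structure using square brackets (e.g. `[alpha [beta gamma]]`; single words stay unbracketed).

Whole compound: head "ladder" (specifically "brass ladder"), modifier "forest marsh cedar".
Inside "forest marsh cedar": head "cedar" (specifically "marsh cedar"), modifier "forest".
Inside "marsh cedar": head "cedar", modifier "marsh".
Inside "brass ladder": head "ladder", modifier "brass".
Assembled: [[forest [marsh cedar]] [brass ladder]].

[[forest [marsh cedar]] [brass ladder]]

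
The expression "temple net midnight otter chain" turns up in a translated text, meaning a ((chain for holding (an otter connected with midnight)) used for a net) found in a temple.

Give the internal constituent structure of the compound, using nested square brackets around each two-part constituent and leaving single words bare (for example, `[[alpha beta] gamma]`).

The outermost head in the paraphrase is "chain" (specifically "net midnight otter chain"), modified by "temple".
"net midnight otter chain" → head "chain" (specifically "midnight otter chain"), modifier "net".
"midnight otter chain" → head "chain", modifier "midnight otter".
"midnight otter" → head "otter", modifier "midnight".
Putting it together: [temple [net [[midnight otter] chain]]].

[temple [net [[midnight otter] chain]]]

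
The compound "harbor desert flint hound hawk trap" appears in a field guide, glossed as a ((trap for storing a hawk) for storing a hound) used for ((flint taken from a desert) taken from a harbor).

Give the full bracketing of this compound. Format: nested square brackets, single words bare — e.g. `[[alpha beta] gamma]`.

At the top level: head "trap" (specifically "hound hawk trap"); modifier "harbor desert flint".
"harbor desert flint" → head "flint" (specifically "desert flint"), modifier "harbor".
"desert flint" → head "flint", modifier "desert".
"hound hawk trap" → head "trap" (specifically "hawk trap"), modifier "hound".
"hawk trap" → head "trap", modifier "hawk".
So the structure is [[harbor [desert flint]] [hound [hawk trap]]].

[[harbor [desert flint]] [hound [hawk trap]]]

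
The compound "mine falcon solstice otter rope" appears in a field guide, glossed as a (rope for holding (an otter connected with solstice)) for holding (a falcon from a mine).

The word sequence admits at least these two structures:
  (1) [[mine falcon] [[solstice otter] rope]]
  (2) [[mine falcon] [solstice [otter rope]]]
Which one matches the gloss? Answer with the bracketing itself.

The paraphrase's head is the "rope" part ("solstice otter rope"); its modifier is "mine falcon".
That top-level split, carried through the inner groups, gives [[mine falcon] [[solstice otter] rope]].

[[mine falcon] [[solstice otter] rope]]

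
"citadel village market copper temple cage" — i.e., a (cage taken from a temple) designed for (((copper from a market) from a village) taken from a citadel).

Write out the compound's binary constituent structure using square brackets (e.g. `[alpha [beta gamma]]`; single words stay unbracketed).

[[citadel [village [market copper]]] [temple cage]]

Whole compound: head "cage" (specifically "temple cage"), modifier "citadel village market copper".
"citadel village market copper" → head "copper" (specifically "village market copper"), modifier "citadel".
"village market copper" → head "copper" (specifically "market copper"), modifier "village".
"market copper" → head "copper", modifier "market".
"temple cage" → head "cage", modifier "temple".
Assembled: [[citadel [village [market copper]]] [temple cage]].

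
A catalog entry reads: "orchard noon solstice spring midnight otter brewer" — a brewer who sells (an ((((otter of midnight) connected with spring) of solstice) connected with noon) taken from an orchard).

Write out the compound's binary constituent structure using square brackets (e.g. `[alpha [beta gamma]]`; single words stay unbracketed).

[[orchard [noon [solstice [spring [midnight otter]]]]] brewer]

At the top level: head "brewer"; modifier "orchard noon solstice spring midnight otter".
Within "orchard noon solstice spring midnight otter", the head is "otter" (specifically "noon solstice spring midnight otter") and the modifier is "orchard".
Within "noon solstice spring midnight otter", the head is "otter" (specifically "solstice spring midnight otter") and the modifier is "noon".
Within "solstice spring midnight otter", the head is "otter" (specifically "spring midnight otter") and the modifier is "solstice".
Within "spring midnight otter", the head is "otter" (specifically "midnight otter") and the modifier is "spring".
Within "midnight otter", the head is "otter" and the modifier is "midnight".
Assembled: [[orchard [noon [solstice [spring [midnight otter]]]]] brewer].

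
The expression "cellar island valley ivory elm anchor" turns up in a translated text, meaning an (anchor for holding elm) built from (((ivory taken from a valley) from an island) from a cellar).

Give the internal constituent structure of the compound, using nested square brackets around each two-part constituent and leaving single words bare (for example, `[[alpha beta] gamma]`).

Whole compound: head "anchor" (specifically "elm anchor"), modifier "cellar island valley ivory".
Inside "cellar island valley ivory": head "ivory" (specifically "island valley ivory"), modifier "cellar".
Inside "island valley ivory": head "ivory" (specifically "valley ivory"), modifier "island".
Inside "valley ivory": head "ivory", modifier "valley".
Inside "elm anchor": head "anchor", modifier "elm".
So the structure is [[cellar [island [valley ivory]]] [elm anchor]].

[[cellar [island [valley ivory]]] [elm anchor]]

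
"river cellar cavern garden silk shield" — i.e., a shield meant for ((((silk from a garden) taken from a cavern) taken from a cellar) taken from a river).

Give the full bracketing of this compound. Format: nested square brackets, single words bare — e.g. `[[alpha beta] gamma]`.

Overall it is a kind of shield; the modifier is "river cellar cavern garden silk".
Inside "river cellar cavern garden silk": head "silk" (specifically "cellar cavern garden silk"), modifier "river".
Inside "cellar cavern garden silk": head "silk" (specifically "cavern garden silk"), modifier "cellar".
Inside "cavern garden silk": head "silk" (specifically "garden silk"), modifier "cavern".
Inside "garden silk": head "silk", modifier "garden".
Assembled: [[river [cellar [cavern [garden silk]]]] shield].

[[river [cellar [cavern [garden silk]]]] shield]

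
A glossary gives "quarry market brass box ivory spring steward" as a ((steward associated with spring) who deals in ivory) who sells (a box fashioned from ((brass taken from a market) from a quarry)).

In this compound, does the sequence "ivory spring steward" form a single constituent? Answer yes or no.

The paraphrase groups the words so that "ivory spring steward" is one unit: it corresponds to a single parenthesized sub-phrase.
The full structure is [[[quarry [market brass]] box] [ivory [spring steward]]], in which [ivory spring steward] is a constituent.

yes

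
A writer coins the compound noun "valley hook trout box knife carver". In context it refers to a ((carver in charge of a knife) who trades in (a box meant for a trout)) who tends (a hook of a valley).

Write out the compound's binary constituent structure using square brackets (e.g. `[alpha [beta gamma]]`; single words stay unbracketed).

The outermost head in the paraphrase is "carver" (specifically "trout box knife carver"), modified by "valley hook".
"valley hook" → head "hook", modifier "valley".
"trout box knife carver" → head "carver" (specifically "knife carver"), modifier "trout box".
"trout box" → head "box", modifier "trout".
"knife carver" → head "carver", modifier "knife".
So the structure is [[valley hook] [[trout box] [knife carver]]].

[[valley hook] [[trout box] [knife carver]]]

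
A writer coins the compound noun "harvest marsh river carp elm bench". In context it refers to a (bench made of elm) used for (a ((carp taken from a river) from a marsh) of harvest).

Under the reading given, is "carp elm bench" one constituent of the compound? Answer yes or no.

no

The top-level split is [harvest marsh river carp] [elm bench]; the full structure is [[harvest [marsh [river carp]]] [elm bench]].
"carp elm bench" straddles a constituent boundary, so it is not a single unit.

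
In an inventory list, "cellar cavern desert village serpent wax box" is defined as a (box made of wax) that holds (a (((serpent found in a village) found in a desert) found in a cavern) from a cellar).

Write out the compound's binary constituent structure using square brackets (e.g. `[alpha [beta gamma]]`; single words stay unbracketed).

[[cellar [cavern [desert [village serpent]]]] [wax box]]

Whole compound: head "box" (specifically "wax box"), modifier "cellar cavern desert village serpent".
Inside "cellar cavern desert village serpent": head "serpent" (specifically "cavern desert village serpent"), modifier "cellar".
Inside "cavern desert village serpent": head "serpent" (specifically "desert village serpent"), modifier "cavern".
Inside "desert village serpent": head "serpent" (specifically "village serpent"), modifier "desert".
Inside "village serpent": head "serpent", modifier "village".
Inside "wax box": head "box", modifier "wax".
Putting it together: [[cellar [cavern [desert [village serpent]]]] [wax box]].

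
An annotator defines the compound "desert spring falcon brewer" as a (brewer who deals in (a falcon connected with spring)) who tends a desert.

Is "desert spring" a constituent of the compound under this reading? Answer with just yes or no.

no

The top-level split is [desert] [spring falcon brewer]; the full structure is [desert [[spring falcon] brewer]].
"desert spring" straddles a constituent boundary, so it is not a single unit.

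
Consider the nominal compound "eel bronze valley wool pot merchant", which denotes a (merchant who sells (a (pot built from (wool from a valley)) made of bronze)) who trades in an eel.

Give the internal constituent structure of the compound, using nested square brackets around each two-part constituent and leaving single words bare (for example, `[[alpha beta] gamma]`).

[eel [[bronze [[valley wool] pot]] merchant]]

At the top level: head "merchant" (specifically "bronze valley wool pot merchant"); modifier "eel".
Inside "bronze valley wool pot merchant": head "merchant", modifier "bronze valley wool pot".
Inside "bronze valley wool pot": head "pot" (specifically "valley wool pot"), modifier "bronze".
Inside "valley wool pot": head "pot", modifier "valley wool".
Inside "valley wool": head "wool", modifier "valley".
Putting it together: [eel [[bronze [[valley wool] pot]] merchant]].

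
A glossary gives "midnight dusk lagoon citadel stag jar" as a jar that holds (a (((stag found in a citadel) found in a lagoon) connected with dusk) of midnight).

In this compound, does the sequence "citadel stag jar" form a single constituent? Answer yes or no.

no

The top-level split is [midnight dusk lagoon citadel stag] [jar]; the full structure is [[midnight [dusk [lagoon [citadel stag]]]] jar].
"citadel stag jar" straddles a constituent boundary, so it is not a single unit.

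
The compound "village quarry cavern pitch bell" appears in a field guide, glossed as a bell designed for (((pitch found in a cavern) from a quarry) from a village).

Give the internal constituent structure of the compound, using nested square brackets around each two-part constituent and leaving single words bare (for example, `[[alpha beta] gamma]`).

[[village [quarry [cavern pitch]]] bell]

The outermost head in the paraphrase is "bell", modified by "village quarry cavern pitch".
"village quarry cavern pitch" → head "pitch" (specifically "quarry cavern pitch"), modifier "village".
"quarry cavern pitch" → head "pitch" (specifically "cavern pitch"), modifier "quarry".
"cavern pitch" → head "pitch", modifier "cavern".
Putting it together: [[village [quarry [cavern pitch]]] bell].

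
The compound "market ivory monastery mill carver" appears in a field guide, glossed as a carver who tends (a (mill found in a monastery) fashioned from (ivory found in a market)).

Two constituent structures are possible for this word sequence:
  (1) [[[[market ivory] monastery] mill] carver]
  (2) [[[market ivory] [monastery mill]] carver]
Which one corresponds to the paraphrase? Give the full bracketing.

[[[market ivory] [monastery mill]] carver]

The paraphrase's head is the "carver" part ("carver"); its modifier is "market ivory monastery mill".
That top-level split, carried through the inner groups, gives [[[market ivory] [monastery mill]] carver].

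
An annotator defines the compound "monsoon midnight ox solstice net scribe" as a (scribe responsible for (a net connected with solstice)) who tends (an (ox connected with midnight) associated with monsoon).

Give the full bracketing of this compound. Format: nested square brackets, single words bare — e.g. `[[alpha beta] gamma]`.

[[monsoon [midnight ox]] [[solstice net] scribe]]

Whole compound: head "scribe" (specifically "solstice net scribe"), modifier "monsoon midnight ox".
"monsoon midnight ox" → head "ox" (specifically "midnight ox"), modifier "monsoon".
"midnight ox" → head "ox", modifier "midnight".
"solstice net scribe" → head "scribe", modifier "solstice net".
"solstice net" → head "net", modifier "solstice".
Assembled: [[monsoon [midnight ox]] [[solstice net] scribe]].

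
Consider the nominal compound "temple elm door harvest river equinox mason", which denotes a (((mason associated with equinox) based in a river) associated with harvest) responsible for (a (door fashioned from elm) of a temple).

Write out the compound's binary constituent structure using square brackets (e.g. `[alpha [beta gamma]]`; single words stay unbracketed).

At the top level: head "mason" (specifically "harvest river equinox mason"); modifier "temple elm door".
"temple elm door" → head "door" (specifically "elm door"), modifier "temple".
"elm door" → head "door", modifier "elm".
"harvest river equinox mason" → head "mason" (specifically "river equinox mason"), modifier "harvest".
"river equinox mason" → head "mason" (specifically "equinox mason"), modifier "river".
"equinox mason" → head "mason", modifier "equinox".
Assembled: [[temple [elm door]] [harvest [river [equinox mason]]]].

[[temple [elm door]] [harvest [river [equinox mason]]]]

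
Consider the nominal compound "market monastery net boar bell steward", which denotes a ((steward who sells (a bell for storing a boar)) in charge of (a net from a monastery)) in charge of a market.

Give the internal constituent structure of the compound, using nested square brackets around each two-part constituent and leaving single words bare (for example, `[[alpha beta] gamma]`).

[market [[monastery net] [[boar bell] steward]]]

Overall it is a kind of steward (specifically "monastery net boar bell steward"); the modifier is "market".
Within "monastery net boar bell steward", the head is "steward" (specifically "boar bell steward") and the modifier is "monastery net".
Within "monastery net", the head is "net" and the modifier is "monastery".
Within "boar bell steward", the head is "steward" and the modifier is "boar bell".
Within "boar bell", the head is "bell" and the modifier is "boar".
Putting it together: [market [[monastery net] [[boar bell] steward]]].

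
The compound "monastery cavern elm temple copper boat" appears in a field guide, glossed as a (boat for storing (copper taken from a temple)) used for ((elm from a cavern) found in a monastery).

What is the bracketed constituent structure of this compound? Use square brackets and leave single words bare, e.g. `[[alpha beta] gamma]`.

[[monastery [cavern elm]] [[temple copper] boat]]

At the top level: head "boat" (specifically "temple copper boat"); modifier "monastery cavern elm".
Within "monastery cavern elm", the head is "elm" (specifically "cavern elm") and the modifier is "monastery".
Within "cavern elm", the head is "elm" and the modifier is "cavern".
Within "temple copper boat", the head is "boat" and the modifier is "temple copper".
Within "temple copper", the head is "copper" and the modifier is "temple".
Putting it together: [[monastery [cavern elm]] [[temple copper] boat]].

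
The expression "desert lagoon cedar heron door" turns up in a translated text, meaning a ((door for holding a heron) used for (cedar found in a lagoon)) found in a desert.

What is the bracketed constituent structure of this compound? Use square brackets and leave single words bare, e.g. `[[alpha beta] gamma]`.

At the top level: head "door" (specifically "lagoon cedar heron door"); modifier "desert".
Inside "lagoon cedar heron door": head "door" (specifically "heron door"), modifier "lagoon cedar".
Inside "lagoon cedar": head "cedar", modifier "lagoon".
Inside "heron door": head "door", modifier "heron".
Putting it together: [desert [[lagoon cedar] [heron door]]].

[desert [[lagoon cedar] [heron door]]]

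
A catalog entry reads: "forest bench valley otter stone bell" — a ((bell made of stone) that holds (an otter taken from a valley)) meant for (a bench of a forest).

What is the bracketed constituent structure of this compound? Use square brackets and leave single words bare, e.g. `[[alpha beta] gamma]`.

[[forest bench] [[valley otter] [stone bell]]]

Whole compound: head "bell" (specifically "valley otter stone bell"), modifier "forest bench".
Within "forest bench", the head is "bench" and the modifier is "forest".
Within "valley otter stone bell", the head is "bell" (specifically "stone bell") and the modifier is "valley otter".
Within "valley otter", the head is "otter" and the modifier is "valley".
Within "stone bell", the head is "bell" and the modifier is "stone".
So the structure is [[forest bench] [[valley otter] [stone bell]]].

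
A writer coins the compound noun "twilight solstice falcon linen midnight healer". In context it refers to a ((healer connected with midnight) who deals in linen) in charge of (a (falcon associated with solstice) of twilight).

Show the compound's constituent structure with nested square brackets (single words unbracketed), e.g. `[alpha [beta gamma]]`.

[[twilight [solstice falcon]] [linen [midnight healer]]]

The outermost head in the paraphrase is "healer" (specifically "linen midnight healer"), modified by "twilight solstice falcon".
"twilight solstice falcon" → head "falcon" (specifically "solstice falcon"), modifier "twilight".
"solstice falcon" → head "falcon", modifier "solstice".
"linen midnight healer" → head "healer" (specifically "midnight healer"), modifier "linen".
"midnight healer" → head "healer", modifier "midnight".
Putting it together: [[twilight [solstice falcon]] [linen [midnight healer]]].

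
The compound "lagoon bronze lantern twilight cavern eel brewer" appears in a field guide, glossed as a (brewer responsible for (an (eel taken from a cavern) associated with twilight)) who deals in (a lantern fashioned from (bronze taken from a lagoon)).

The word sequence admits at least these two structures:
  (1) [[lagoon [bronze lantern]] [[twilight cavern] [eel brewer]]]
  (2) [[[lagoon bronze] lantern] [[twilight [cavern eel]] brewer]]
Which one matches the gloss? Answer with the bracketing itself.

[[[lagoon bronze] lantern] [[twilight [cavern eel]] brewer]]

The paraphrase's head is the "brewer" part ("twilight cavern eel brewer"); its modifier is "lagoon bronze lantern".
That top-level split, carried through the inner groups, gives [[[lagoon bronze] lantern] [[twilight [cavern eel]] brewer]].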